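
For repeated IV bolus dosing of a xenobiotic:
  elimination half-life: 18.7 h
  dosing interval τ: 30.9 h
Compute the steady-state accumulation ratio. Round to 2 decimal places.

k = ln2 / t½ = 0.693147 / 18.7 = 0.03707 h⁻¹
e^(−kτ) = e^(−0.03707 × 30.9) = 0.3181
Accumulation ratio R = 1 / (1 − e^(−kτ)) = 1 / (1 − 0.3181) = 1.466

1.47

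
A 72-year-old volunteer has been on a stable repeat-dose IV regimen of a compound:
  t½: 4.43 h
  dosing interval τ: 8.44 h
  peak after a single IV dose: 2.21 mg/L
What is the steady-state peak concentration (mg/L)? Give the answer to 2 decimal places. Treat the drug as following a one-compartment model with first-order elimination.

k = ln2 / t½ = 0.693147 / 4.43 = 0.1565 h⁻¹
e^(−kτ) = e^(−0.1565 × 8.44) = 0.2669
Accumulation ratio R = 1 / (1 − e^(−kτ)) = 1 / (1 − 0.2669) = 1.364
Steady-state peak = C₀ × R = 2.21 × 1.364 = 3.014 mg/L

3.01 mg/L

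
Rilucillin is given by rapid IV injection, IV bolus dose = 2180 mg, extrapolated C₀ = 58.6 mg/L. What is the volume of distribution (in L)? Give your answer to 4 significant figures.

37.20 L

Vd = Dose / C₀ = 2180 / 58.6 = 37.20 L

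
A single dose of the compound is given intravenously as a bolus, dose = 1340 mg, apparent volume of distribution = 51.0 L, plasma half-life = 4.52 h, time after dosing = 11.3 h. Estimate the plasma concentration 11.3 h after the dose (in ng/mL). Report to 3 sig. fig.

4640 ng/mL

C₀ = Dose / Vd = 1340 / 51.0 = 26.27 mg/L
k = ln2 / t½ = 0.693147 / 4.52 = 0.1534 h⁻¹
C = C₀ · e^(−k·t) = 26.27 × e^(−0.1534 × 11.3)
  = 26.27 × 0.1767 = 4.642 mg/L
Convert: 4.642 mg/L × 1000 = 4642 ng/mL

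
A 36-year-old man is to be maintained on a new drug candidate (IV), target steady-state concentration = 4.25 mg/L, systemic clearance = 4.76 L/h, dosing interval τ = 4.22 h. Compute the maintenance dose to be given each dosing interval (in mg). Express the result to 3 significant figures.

At steady state, Dose/τ = Css × CL.
Dose = Css × CL × τ = 4.25 × 4.760 × 4.22 = 85.37 mg

85.4 mg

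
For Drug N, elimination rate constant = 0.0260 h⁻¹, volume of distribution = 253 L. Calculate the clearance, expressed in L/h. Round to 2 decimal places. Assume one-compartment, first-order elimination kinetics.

6.58 L/h

CL = k × Vd = 0.0260 × 253 = 6.578 L/h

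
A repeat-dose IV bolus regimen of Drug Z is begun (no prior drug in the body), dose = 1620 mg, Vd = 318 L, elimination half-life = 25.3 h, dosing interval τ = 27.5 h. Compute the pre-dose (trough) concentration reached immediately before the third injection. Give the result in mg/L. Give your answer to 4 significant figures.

C₀ per dose = Dose / Vd = 1620 / 318 = 5.094 mg/L
k = ln2 / t½ = 0.693147 / 25.3 = 0.02740 h⁻¹
Fraction remaining after one interval: r = e^(−kτ) = e^(−0.02740 × 27.5) = 0.4707
Before dose 3, 2 doses have been given (aged 1τ, 2τ).
C_trough = C₀ × (r + r²) = 5.094 × (0.4707 + 0.2216) = 3.527 mg/L

3.527 mg/L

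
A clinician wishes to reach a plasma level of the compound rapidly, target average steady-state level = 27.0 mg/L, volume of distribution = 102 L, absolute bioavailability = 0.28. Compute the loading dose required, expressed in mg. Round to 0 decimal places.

9836 mg

LD = Css × Vd / F = 27.0 × 102 / 0.28 = 9836 mg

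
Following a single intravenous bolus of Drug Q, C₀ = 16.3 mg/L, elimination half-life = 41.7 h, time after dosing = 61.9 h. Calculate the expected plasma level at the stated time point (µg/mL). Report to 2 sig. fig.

k = ln2 / t½ = 0.693147 / 41.7 = 0.01662 h⁻¹
C = C₀ · e^(−k·t) = 16.30 × e^(−0.01662 × 61.9)
  = 16.30 × 0.3574 = 5.826 mg/L
(5.826 mg/L = 5.826 µg/mL)

5.8 µg/mL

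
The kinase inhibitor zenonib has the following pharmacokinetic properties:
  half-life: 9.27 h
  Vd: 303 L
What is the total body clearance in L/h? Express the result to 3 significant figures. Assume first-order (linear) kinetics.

22.7 L/h

k = ln2 / t½ = 0.693147 / 9.27 = 0.07477 h⁻¹
CL = k × Vd = 0.07477 × 303 = 22.66 L/h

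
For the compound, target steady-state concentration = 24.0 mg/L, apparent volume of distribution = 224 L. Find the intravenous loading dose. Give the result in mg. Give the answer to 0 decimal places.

LD = Css × Vd = 24.0 × 224 = 5376 mg

5376 mg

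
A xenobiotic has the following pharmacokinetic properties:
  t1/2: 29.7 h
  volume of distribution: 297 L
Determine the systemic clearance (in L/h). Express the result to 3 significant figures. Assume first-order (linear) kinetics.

6.93 L/h

k = ln2 / t½ = 0.693147 / 29.7 = 0.02334 h⁻¹
CL = k × Vd = 0.02334 × 297 = 6.932 L/h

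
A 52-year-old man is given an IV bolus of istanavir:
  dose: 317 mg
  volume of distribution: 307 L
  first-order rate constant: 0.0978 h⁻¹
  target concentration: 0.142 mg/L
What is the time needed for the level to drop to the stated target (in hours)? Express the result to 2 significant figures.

C₀ = Dose / Vd = 317.0 / 307 = 1.033 mg/L
t = ln(C₀ / C) / k = ln(1.033 / 0.142) / 0.09780
  = ln(7.275) / 0.09780 = 1.984 / 0.09780 = 20.29 h

20 h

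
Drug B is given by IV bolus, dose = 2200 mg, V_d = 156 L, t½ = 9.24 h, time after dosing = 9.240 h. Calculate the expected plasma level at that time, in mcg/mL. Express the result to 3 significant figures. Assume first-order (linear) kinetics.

7.05 mcg/mL

C₀ = Dose / Vd = 2200 / 156 = 14.10 mg/L
k = ln2 / t½ = 0.693147 / 9.24 = 0.07502 h⁻¹
t / t½ = 9.240 / 9.24 = 1 half-lives
C = C₀ × (1/2)^1 = 14.10 × 0.5000 = 7.050 mg/L
(7.050 mg/L = 7.050 mcg/mL)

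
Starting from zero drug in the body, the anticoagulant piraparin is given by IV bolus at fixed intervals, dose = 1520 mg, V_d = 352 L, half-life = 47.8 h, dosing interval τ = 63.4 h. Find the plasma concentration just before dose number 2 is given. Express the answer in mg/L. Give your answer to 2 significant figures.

C₀ per dose = Dose / Vd = 1520 / 352 = 4.318 mg/L
k = ln2 / t½ = 0.693147 / 47.8 = 0.01450 h⁻¹
Fraction remaining after one interval: r = e^(−kτ) = e^(−0.01450 × 63.4) = 0.3988
Before dose 2, 1 dose has been given (aged 1τ).
C_trough = C₀ × r = 4.318 × 0.3988 = 1.722 mg/L

1.7 mg/L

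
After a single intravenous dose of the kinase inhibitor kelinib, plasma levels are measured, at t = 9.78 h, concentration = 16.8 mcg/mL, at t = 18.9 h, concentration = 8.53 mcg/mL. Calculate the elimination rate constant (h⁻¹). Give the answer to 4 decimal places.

k = ln(C₁/C₂) / (t₂ − t₁) = ln(16.8/8.53) / (18.9 − 9.78)
  = 0.6778 / 9.120 = 0.07432 h⁻¹

0.0743 h⁻¹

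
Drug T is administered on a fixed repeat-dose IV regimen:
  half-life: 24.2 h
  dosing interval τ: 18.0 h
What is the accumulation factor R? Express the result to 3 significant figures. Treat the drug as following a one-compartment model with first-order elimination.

k = ln2 / t½ = 0.693147 / 24.2 = 0.02864 h⁻¹
e^(−kτ) = e^(−0.02864 × 18.0) = 0.5972
Accumulation ratio R = 1 / (1 − e^(−kτ)) = 1 / (1 − 0.5972) = 2.483

2.48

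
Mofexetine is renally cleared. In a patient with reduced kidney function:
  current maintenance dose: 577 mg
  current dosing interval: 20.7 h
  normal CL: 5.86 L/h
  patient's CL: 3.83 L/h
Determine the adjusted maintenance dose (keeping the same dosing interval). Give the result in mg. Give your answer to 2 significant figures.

To keep the same average steady-state level, dosing rate must scale with clearance.
CL ratio = 3.83 / 5.86 = 0.6536
New dose (same interval) = 577 × 0.6536 = 377.1 mg

380 mg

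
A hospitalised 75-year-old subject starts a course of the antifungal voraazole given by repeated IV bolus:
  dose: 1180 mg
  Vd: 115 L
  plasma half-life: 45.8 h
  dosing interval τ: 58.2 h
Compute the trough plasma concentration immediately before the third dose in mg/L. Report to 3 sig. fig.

6.02 mg/L

C₀ per dose = Dose / Vd = 1180 / 115 = 10.26 mg/L
k = ln2 / t½ = 0.693147 / 45.8 = 0.01513 h⁻¹
Fraction remaining after one interval: r = e^(−kτ) = e^(−0.01513 × 58.2) = 0.4145
Before dose 3, 2 doses have been given (aged 1τ, 2τ).
C_trough = C₀ × (r + r²) = 10.26 × (0.4145 + 0.1718) = 6.015 mg/L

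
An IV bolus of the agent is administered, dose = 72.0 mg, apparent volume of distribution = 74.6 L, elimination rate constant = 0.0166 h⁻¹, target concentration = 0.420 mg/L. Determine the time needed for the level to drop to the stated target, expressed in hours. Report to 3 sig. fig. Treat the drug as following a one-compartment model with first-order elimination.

C₀ = Dose / Vd = 72.00 / 74.6 = 0.9651 mg/L
t = ln(C₀ / C) / k = ln(0.9651 / 0.420) / 0.01660
  = ln(2.298) / 0.01660 = 0.8320 / 0.01660 = 50.12 h

50.1 h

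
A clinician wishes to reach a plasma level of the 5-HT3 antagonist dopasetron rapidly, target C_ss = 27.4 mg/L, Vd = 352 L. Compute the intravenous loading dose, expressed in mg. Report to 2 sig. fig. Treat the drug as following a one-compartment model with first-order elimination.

9600 mg

LD = Css × Vd = 27.4 × 352 = 9645 mg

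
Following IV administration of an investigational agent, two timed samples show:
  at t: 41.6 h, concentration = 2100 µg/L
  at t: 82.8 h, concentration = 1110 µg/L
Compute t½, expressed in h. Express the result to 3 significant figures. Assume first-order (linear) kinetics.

k = ln(C₁/C₂) / (t₂ − t₁) = ln(2100/1110) / (82.8 − 41.6)
  = 0.6376 / 41.20 = 0.01548 h⁻¹
t½ = ln2 / k = 0.693147 / 0.01548 = 44.78 h

44.8 h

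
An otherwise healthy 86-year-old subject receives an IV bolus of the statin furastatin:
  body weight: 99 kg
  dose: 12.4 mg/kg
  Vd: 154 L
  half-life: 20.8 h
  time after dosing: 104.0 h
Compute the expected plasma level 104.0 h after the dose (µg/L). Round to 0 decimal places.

249 µg/L

Total dose = 12.4 × 99 = 1228 mg
C₀ = Dose / Vd = 1228 / 154 = 7.974 mg/L
k = ln2 / t½ = 0.693147 / 20.8 = 0.03332 h⁻¹
t / t½ = 104.0 / 20.8 = 5 half-lives
C = C₀ × (1/2)^5 = 7.974 × 0.03125 = 0.2492 mg/L
Convert: 0.2492 mg/L × 1000 = 249.2 µg/L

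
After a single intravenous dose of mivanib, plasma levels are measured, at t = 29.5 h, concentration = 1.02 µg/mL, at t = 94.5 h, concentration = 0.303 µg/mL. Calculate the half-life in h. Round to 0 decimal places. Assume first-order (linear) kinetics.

k = ln(C₁/C₂) / (t₂ − t₁) = ln(1.02/0.303) / (94.5 − 29.5)
  = 1.214 / 65.00 = 0.01868 h⁻¹
t½ = ln2 / k = 0.693147 / 0.01868 = 37.11 h

37 h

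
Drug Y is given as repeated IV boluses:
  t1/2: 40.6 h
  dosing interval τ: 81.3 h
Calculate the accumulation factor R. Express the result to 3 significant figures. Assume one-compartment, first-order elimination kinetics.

k = ln2 / t½ = 0.693147 / 40.6 = 0.01707 h⁻¹
e^(−kτ) = e^(−0.01707 × 81.3) = 0.2496
Accumulation ratio R = 1 / (1 − e^(−kτ)) = 1 / (1 − 0.2496) = 1.333

1.33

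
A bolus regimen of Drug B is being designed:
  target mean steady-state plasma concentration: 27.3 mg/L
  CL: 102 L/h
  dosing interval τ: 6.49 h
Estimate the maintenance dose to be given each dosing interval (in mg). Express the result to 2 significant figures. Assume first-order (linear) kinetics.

At steady state, Dose/τ = Css × CL.
Dose = Css × CL × τ = 27.3 × 102.0 × 6.49 = 18070 mg

18000 mg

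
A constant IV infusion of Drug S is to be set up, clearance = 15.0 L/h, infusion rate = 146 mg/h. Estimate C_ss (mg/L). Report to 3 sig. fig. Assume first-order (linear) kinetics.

9.73 mg/L

At steady state Css = R₀ / CL = 146 / 15.00 = 9.733 mg/L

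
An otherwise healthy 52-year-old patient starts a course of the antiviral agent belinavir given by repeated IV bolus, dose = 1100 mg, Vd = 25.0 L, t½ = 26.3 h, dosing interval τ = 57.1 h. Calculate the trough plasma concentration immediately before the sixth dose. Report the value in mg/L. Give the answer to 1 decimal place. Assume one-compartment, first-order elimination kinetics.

12.6 mg/L

C₀ per dose = Dose / Vd = 1100 / 25.0 = 44.00 mg/L
k = ln2 / t½ = 0.693147 / 26.3 = 0.02636 h⁻¹
Fraction remaining after one interval: r = e^(−kτ) = e^(−0.02636 × 57.1) = 0.2220
Before dose 6, 5 doses have been given (aged 1τ, 2τ, 3τ, 4τ, 5τ).
C_trough = C₀ × (r + r² + … + r^5) = C₀ × r(1−r^5)/(1−r)
        = 44.00 × 0.2220 × (1 − 0.0005392) / (1 − 0.2220) = 12.55 mg/L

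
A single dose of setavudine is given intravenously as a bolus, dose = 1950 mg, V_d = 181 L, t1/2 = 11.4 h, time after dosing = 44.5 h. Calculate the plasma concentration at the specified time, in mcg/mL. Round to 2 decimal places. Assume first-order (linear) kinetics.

0.72 mcg/mL

C₀ = Dose / Vd = 1950 / 181 = 10.77 mg/L
k = ln2 / t½ = 0.693147 / 11.4 = 0.06080 h⁻¹
C = C₀ · e^(−k·t) = 10.77 × e^(−0.06080 × 44.5)
  = 10.77 × 0.06683 = 0.7198 mg/L
(0.7198 mg/L = 0.7198 mcg/mL)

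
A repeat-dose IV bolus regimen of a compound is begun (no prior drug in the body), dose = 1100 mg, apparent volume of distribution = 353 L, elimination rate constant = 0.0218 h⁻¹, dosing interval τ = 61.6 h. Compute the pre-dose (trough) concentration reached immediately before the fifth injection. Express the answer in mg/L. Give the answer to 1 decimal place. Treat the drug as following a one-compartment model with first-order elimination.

C₀ per dose = Dose / Vd = 1100 / 353 = 3.116 mg/L
Fraction remaining after one interval: r = e^(−kτ) = e^(−0.02180 × 61.6) = 0.2611
Before dose 5, 4 doses have been given (aged 1τ, 2τ, 3τ, 4τ).
C_trough = C₀ × (r + r² + … + r^4) = C₀ × r(1−r^4)/(1−r)
        = 3.116 × 0.2611 × (1 − 0.004648) / (1 − 0.2611) = 1.096 mg/L

1.1 mg/L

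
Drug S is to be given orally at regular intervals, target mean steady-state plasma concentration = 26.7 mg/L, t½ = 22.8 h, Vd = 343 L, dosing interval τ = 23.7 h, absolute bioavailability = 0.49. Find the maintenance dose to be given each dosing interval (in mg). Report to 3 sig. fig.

k = ln2 / t½ = 0.693147 / 22.8 = 0.03040 h⁻¹
CL = k × Vd = 0.03040 × 343 = 10.43 L/h
At steady state, F × (Dose/τ) = Css × CL.
Dose = Css × CL × τ / F = 26.7 × 10.43 × 23.7 / 0.49 = 13470 mg

13500 mg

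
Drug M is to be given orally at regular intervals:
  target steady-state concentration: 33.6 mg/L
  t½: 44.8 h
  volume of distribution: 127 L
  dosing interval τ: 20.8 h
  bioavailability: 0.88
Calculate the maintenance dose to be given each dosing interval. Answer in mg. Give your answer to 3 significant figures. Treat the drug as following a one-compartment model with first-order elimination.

1560 mg

k = ln2 / t½ = 0.693147 / 44.8 = 0.01547 h⁻¹
CL = k × Vd = 0.01547 × 127 = 1.965 L/h
At steady state, F × (Dose/τ) = Css × CL.
Dose = Css × CL × τ / F = 33.6 × 1.965 × 20.8 / 0.88 = 1561 mg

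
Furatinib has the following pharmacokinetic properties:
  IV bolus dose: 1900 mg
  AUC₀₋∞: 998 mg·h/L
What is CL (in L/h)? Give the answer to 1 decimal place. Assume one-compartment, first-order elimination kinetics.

1.9 L/h

CL = Dose / AUC = 1900 / 998 = 1.904 L/h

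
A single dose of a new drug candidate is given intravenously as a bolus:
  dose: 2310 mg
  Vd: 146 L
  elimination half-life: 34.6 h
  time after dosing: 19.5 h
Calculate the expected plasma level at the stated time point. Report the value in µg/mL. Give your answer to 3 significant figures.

10.7 µg/mL

C₀ = Dose / Vd = 2310 / 146 = 15.82 mg/L
k = ln2 / t½ = 0.693147 / 34.6 = 0.02003 h⁻¹
C = C₀ · e^(−k·t) = 15.82 × e^(−0.02003 × 19.5)
  = 15.82 × 0.6767 = 10.71 mg/L
(10.71 mg/L = 10.71 µg/mL)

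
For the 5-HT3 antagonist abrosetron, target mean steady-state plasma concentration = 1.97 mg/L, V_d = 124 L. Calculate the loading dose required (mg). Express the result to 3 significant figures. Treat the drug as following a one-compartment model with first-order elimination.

244 mg

LD = Css × Vd = 1.97 × 124 = 244.3 mg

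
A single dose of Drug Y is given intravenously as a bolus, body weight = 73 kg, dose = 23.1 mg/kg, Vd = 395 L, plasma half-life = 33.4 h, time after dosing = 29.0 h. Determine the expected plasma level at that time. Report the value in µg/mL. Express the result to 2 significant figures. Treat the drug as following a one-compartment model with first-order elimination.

Total dose = 23.1 × 73 = 1686 mg
C₀ = Dose / Vd = 1686 / 395 = 4.268 mg/L
k = ln2 / t½ = 0.693147 / 33.4 = 0.02075 h⁻¹
C = C₀ · e^(−k·t) = 4.268 × e^(−0.02075 × 29.0)
  = 4.268 × 0.5479 = 2.338 mg/L
(2.338 mg/L = 2.338 µg/mL)

2.3 µg/mL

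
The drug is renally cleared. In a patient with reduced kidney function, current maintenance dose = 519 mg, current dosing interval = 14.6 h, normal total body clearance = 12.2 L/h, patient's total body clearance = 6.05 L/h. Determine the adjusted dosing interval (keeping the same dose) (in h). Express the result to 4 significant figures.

29.44 h

To keep the same average steady-state level, dosing rate must scale with clearance.
CL ratio = 6.05 / 12.2 = 0.4959
New interval (same dose) = 14.6 / 0.4959 = 29.44 h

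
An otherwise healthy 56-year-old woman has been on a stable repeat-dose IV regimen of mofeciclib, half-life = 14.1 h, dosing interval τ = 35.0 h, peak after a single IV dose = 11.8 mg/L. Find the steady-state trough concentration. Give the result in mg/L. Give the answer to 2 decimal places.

k = ln2 / t½ = 0.693147 / 14.1 = 0.04916 h⁻¹
e^(−kτ) = e^(−0.04916 × 35.0) = 0.1790
Accumulation ratio R = 1 / (1 − e^(−kτ)) = 1 / (1 − 0.1790) = 1.218
Steady-state trough = C₀ × R × e^(−kτ) = 11.8 × 1.218 × 0.1790 = 2.573 mg/L

2.57 mg/L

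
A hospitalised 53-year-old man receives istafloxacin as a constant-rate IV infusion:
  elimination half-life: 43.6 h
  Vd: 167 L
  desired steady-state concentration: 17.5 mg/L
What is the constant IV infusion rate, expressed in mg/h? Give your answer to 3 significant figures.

46.5 mg/h

k = ln2 / t½ = 0.693147 / 43.6 = 0.01590 h⁻¹
CL = k × Vd = 0.01590 × 167 = 2.655 L/h
At steady state, infusion rate R₀ = Css × CL = 17.5 × 2.655 = 46.46 mg/h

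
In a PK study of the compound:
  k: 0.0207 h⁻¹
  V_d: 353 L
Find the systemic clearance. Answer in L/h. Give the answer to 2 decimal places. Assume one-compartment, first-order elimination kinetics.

7.31 L/h

CL = k × Vd = 0.0207 × 353 = 7.307 L/h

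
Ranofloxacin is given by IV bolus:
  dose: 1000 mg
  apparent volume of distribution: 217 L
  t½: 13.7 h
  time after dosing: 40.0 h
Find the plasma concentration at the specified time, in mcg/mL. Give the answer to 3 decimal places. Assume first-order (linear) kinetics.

0.609 mcg/mL

C₀ = Dose / Vd = 1000 / 217 = 4.608 mg/L
k = ln2 / t½ = 0.693147 / 13.7 = 0.05059 h⁻¹
C = C₀ · e^(−k·t) = 4.608 × e^(−0.05059 × 40.0)
  = 4.608 × 0.1322 = 0.6092 mg/L
(0.6092 mg/L = 0.6092 mcg/mL)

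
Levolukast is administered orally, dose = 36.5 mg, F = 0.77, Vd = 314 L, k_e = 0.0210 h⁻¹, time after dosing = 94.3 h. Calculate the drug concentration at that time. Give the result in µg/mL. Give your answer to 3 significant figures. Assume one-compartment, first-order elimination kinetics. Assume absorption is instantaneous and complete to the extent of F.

Amount reaching circulation = F × Dose = 0.77 × 36.50 = 28.11 mg
C₀ = F·Dose / Vd = 28.11 / 314 = 0.08952 mg/L
C = C₀ · e^(−k·t) = 0.08952 × e^(−0.02100 × 94.3)
  = 0.08952 × 0.1380 = 0.01235 mg/L
(0.01235 mg/L = 0.01235 µg/mL)

0.0124 µg/mL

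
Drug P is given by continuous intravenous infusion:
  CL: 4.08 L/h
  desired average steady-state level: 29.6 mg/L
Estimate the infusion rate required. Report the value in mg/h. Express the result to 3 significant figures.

At steady state, infusion rate R₀ = Css × CL = 29.6 × 4.080 = 120.8 mg/h

121 mg/h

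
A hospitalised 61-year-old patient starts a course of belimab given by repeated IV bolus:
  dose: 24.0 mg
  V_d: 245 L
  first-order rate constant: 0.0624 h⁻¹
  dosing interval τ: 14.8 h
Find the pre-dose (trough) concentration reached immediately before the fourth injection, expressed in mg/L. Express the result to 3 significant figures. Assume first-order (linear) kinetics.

C₀ per dose = Dose / Vd = 24.0 / 245 = 0.09796 mg/L
Fraction remaining after one interval: r = e^(−kτ) = e^(−0.06240 × 14.8) = 0.3971
Before dose 4, 3 doses have been given (aged 1τ, 2τ, 3τ).
C_trough = C₀ × (r + r² + … + r^3) = C₀ × r(1−r^3)/(1−r)
        = 0.09796 × 0.3971 × (1 − 0.06262) / (1 − 0.3971) = 0.06048 mg/L

0.0605 mg/L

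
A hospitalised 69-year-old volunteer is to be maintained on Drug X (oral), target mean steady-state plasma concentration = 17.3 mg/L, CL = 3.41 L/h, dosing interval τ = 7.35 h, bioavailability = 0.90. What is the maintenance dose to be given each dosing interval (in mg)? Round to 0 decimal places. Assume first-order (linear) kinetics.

482 mg

At steady state, F × (Dose/τ) = Css × CL.
Dose = Css × CL × τ / F = 17.3 × 3.410 × 7.35 / 0.90 = 481.8 mg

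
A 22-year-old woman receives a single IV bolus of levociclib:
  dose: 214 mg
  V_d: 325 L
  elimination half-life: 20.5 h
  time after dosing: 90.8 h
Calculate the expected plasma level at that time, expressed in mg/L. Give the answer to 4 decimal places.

0.0306 mg/L

C₀ = Dose / Vd = 214.0 / 325 = 0.6585 mg/L
k = ln2 / t½ = 0.693147 / 20.5 = 0.03381 h⁻¹
C = C₀ · e^(−k·t) = 0.6585 × e^(−0.03381 × 90.8)
  = 0.6585 × 0.04642 = 0.03057 mg/L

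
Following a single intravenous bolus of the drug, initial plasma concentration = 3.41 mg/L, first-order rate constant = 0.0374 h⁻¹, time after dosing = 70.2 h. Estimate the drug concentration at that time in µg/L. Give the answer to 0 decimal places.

247 µg/L

C = C₀ · e^(−k·t) = 3.410 × e^(−0.03740 × 70.2)
  = 3.410 × 0.07240 = 0.2469 mg/L
Convert: 0.2469 mg/L × 1000 = 246.9 µg/L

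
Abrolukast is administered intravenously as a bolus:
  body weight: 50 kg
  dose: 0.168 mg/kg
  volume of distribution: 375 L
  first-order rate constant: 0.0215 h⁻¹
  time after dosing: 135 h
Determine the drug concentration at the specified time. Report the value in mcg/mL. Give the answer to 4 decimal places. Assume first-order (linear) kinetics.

Total dose = 0.168 × 50 = 8.400 mg
C₀ = Dose / Vd = 8.400 / 375 = 0.02240 mg/L
C = C₀ · e^(−k·t) = 0.02240 × e^(−0.02150 × 135)
  = 0.02240 × 0.05489 = 0.001230 mg/L
(0.001230 mg/L = 0.001230 mcg/mL)

0.0012 mcg/mL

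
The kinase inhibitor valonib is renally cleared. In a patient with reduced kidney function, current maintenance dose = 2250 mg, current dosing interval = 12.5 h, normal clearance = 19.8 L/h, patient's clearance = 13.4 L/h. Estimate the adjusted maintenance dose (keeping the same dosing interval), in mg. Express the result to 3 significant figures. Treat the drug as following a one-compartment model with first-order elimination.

To keep the same average steady-state level, dosing rate must scale with clearance.
CL ratio = 13.4 / 19.8 = 0.6768
New dose (same interval) = 2250 × 0.6768 = 1523 mg

1520 mg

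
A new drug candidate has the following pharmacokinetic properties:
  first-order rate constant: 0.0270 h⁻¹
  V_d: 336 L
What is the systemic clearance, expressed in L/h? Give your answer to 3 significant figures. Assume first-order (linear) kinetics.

CL = k × Vd = 0.0270 × 336 = 9.072 L/h

9.07 L/h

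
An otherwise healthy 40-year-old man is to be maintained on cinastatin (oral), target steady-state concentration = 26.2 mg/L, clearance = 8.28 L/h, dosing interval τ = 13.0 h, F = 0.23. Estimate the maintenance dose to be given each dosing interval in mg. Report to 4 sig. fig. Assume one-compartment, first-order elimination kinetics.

At steady state, F × (Dose/τ) = Css × CL.
Dose = Css × CL × τ / F = 26.2 × 8.280 × 13.0 / 0.23 = 12260 mg

12260 mg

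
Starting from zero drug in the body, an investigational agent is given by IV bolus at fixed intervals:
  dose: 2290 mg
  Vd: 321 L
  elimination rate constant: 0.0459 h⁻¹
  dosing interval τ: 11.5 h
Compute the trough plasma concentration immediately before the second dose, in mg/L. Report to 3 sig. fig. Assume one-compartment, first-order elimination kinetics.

C₀ per dose = Dose / Vd = 2290 / 321 = 7.134 mg/L
Fraction remaining after one interval: r = e^(−kτ) = e^(−0.04590 × 11.5) = 0.5899
Before dose 2, 1 dose has been given (aged 1τ).
C_trough = C₀ × r = 7.134 × 0.5899 = 4.208 mg/L

4.21 mg/L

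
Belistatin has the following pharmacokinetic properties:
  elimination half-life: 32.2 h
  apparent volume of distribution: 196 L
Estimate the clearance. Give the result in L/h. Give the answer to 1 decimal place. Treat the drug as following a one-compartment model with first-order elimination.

4.2 L/h

k = ln2 / t½ = 0.693147 / 32.2 = 0.02153 h⁻¹
CL = k × Vd = 0.02153 × 196 = 4.220 L/h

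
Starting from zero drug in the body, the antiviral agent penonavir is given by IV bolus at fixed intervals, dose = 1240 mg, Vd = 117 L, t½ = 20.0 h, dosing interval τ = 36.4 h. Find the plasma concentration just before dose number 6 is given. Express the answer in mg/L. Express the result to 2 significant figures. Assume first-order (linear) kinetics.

C₀ per dose = Dose / Vd = 1240 / 117 = 10.60 mg/L
k = ln2 / t½ = 0.693147 / 20.0 = 0.03466 h⁻¹
Fraction remaining after one interval: r = e^(−kτ) = e^(−0.03466 × 36.4) = 0.2832
Before dose 6, 5 doses have been given (aged 1τ, 2τ, 3τ, 4τ, 5τ).
C_trough = C₀ × (r + r² + … + r^5) = C₀ × r(1−r^5)/(1−r)
        = 10.60 × 0.2832 × (1 − 0.001822) / (1 − 0.2832) = 4.180 mg/L

4.2 mg/L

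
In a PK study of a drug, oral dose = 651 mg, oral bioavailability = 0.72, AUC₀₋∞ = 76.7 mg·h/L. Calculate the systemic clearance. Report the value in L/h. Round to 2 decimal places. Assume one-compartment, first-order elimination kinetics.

6.11 L/h

CL = F·Dose / AUC = 0.72 × 651 / 76.7 = 6.111 L/h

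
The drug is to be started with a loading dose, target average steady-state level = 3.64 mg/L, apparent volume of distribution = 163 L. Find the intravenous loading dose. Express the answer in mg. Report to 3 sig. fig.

593 mg

LD = Css × Vd = 3.64 × 163 = 593.3 mg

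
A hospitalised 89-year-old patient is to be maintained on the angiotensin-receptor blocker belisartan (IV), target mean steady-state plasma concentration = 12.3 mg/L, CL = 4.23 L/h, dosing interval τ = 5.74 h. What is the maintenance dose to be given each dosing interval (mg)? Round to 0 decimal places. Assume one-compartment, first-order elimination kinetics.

299 mg

At steady state, Dose/τ = Css × CL.
Dose = Css × CL × τ = 12.3 × 4.230 × 5.74 = 298.6 mg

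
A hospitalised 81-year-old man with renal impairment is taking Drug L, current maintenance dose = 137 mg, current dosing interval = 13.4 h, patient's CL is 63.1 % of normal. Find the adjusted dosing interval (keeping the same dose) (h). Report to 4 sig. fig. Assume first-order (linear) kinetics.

To keep the same average steady-state level, dosing rate must scale with clearance.
CL ratio = 63.1 / 100 = 0.6310
New interval (same dose) = 13.4 / 0.6310 = 21.24 h

21.24 h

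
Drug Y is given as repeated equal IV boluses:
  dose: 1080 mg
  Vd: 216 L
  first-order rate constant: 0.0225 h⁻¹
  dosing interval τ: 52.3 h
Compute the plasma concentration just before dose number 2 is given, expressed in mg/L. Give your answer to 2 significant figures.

1.5 mg/L

C₀ per dose = Dose / Vd = 1080 / 216 = 5.000 mg/L
Fraction remaining after one interval: r = e^(−kτ) = e^(−0.02250 × 52.3) = 0.3083
Before dose 2, 1 dose has been given (aged 1τ).
C_trough = C₀ × r = 5.000 × 0.3083 = 1.542 mg/L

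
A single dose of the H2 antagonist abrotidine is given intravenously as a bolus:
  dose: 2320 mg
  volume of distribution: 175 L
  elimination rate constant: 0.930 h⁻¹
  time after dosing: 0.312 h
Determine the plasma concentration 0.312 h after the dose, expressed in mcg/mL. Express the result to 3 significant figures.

C₀ = Dose / Vd = 2320 / 175 = 13.26 mg/L
C = C₀ · e^(−k·t) = 13.26 × e^(−0.9300 × 0.312)
  = 13.26 × 0.7481 = 9.920 mg/L
(9.920 mg/L = 9.920 mcg/mL)

9.92 mcg/mL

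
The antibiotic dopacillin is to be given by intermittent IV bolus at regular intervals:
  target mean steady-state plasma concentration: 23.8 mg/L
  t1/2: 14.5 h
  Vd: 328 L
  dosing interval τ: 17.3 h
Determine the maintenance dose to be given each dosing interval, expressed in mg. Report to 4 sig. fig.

k = ln2 / t½ = 0.693147 / 14.5 = 0.04780 h⁻¹
CL = k × Vd = 0.04780 × 328 = 15.68 L/h
At steady state, Dose/τ = Css × CL.
Dose = Css × CL × τ = 23.8 × 15.68 × 17.3 = 6456 mg

6456 mg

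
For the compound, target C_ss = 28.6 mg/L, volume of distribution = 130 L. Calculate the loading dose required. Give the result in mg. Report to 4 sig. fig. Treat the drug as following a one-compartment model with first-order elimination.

3718 mg

LD = Css × Vd = 28.6 × 130 = 3718 mg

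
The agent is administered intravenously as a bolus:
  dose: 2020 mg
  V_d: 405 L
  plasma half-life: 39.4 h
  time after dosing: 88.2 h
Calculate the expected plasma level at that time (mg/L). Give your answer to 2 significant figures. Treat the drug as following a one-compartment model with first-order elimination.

C₀ = Dose / Vd = 2020 / 405 = 4.988 mg/L
k = ln2 / t½ = 0.693147 / 39.4 = 0.01759 h⁻¹
C = C₀ · e^(−k·t) = 4.988 × e^(−0.01759 × 88.2)
  = 4.988 × 0.2119 = 1.057 mg/L

1.1 mg/L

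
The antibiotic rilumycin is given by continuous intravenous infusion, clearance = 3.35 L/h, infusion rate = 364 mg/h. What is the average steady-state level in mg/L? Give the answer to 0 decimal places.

109 mg/L

At steady state Css = R₀ / CL = 364 / 3.350 = 108.7 mg/L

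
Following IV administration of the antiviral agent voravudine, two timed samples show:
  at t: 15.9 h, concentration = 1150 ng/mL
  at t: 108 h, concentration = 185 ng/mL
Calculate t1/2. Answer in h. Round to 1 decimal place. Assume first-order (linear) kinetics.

34.9 h

k = ln(C₁/C₂) / (t₂ − t₁) = ln(1150/185) / (108 − 15.9)
  = 1.827 / 92.10 = 0.01984 h⁻¹
t½ = ln2 / k = 0.693147 / 0.01984 = 34.94 h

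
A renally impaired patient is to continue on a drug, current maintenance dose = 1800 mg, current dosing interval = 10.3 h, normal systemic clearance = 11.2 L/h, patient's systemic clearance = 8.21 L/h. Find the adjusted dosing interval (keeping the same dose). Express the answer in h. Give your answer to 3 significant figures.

To keep the same average steady-state level, dosing rate must scale with clearance.
CL ratio = 8.21 / 11.2 = 0.7330
New interval (same dose) = 10.3 / 0.7330 = 14.05 h

14.1 h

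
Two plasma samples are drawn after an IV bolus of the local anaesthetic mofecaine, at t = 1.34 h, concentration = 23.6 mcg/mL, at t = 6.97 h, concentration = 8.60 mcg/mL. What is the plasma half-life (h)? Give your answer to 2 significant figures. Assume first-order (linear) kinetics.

k = ln(C₁/C₂) / (t₂ − t₁) = ln(23.6/8.60) / (6.97 − 1.34)
  = 1.009 / 5.630 = 0.1792 h⁻¹
t½ = ln2 / k = 0.693147 / 0.1792 = 3.868 h

3.9 h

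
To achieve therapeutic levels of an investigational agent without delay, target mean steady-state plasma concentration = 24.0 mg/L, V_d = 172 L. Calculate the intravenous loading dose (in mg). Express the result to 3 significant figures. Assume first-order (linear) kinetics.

4130 mg

LD = Css × Vd = 24.0 × 172 = 4128 mg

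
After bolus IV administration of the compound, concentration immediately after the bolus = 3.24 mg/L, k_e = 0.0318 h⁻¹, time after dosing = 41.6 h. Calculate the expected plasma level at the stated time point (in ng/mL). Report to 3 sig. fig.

863 ng/mL

C = C₀ · e^(−k·t) = 3.240 × e^(−0.03180 × 41.6)
  = 3.240 × 0.2664 = 0.8631 mg/L
Convert: 0.8631 mg/L × 1000 = 863.1 ng/mL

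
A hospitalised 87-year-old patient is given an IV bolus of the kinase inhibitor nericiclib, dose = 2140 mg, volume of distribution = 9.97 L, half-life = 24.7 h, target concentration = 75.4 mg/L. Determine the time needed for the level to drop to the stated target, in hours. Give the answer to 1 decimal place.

C₀ = Dose / Vd = 2140 / 9.97 = 214.6 mg/L
k = ln2 / t½ = 0.693147 / 24.7 = 0.02806 h⁻¹
t = ln(C₀ / C) / k = ln(214.6 / 75.4) / 0.02806
  = ln(2.846) / 0.02806 = 1.046 / 0.02806 = 37.28 h

37.3 h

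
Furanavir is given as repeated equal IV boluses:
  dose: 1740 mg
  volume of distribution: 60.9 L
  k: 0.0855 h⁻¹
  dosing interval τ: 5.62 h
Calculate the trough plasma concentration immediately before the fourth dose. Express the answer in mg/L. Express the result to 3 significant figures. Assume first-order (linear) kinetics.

35.4 mg/L

C₀ per dose = Dose / Vd = 1740 / 60.9 = 28.57 mg/L
Fraction remaining after one interval: r = e^(−kτ) = e^(−0.08550 × 5.62) = 0.6185
Before dose 4, 3 doses have been given (aged 1τ, 2τ, 3τ).
C_trough = C₀ × (r + r² + … + r^3) = C₀ × r(1−r^3)/(1−r)
        = 28.57 × 0.6185 × (1 − 0.2366) / (1 − 0.6185) = 35.36 mg/L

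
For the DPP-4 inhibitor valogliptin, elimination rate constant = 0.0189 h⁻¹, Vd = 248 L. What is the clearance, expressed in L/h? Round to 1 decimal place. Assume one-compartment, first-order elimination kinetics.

4.7 L/h

CL = k × Vd = 0.0189 × 248 = 4.687 L/h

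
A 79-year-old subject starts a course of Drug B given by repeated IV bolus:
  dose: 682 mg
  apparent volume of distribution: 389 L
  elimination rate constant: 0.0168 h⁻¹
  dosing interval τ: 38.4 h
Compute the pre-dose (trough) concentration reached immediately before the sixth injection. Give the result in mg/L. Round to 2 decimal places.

C₀ per dose = Dose / Vd = 682 / 389 = 1.753 mg/L
Fraction remaining after one interval: r = e^(−kτ) = e^(−0.01680 × 38.4) = 0.5246
Before dose 6, 5 doses have been given (aged 1τ, 2τ, 3τ, 4τ, 5τ).
C_trough = C₀ × (r + r² + … + r^5) = C₀ × r(1−r^5)/(1−r)
        = 1.753 × 0.5246 × (1 − 0.03973) / (1 − 0.5246) = 1.858 mg/L

1.86 mg/L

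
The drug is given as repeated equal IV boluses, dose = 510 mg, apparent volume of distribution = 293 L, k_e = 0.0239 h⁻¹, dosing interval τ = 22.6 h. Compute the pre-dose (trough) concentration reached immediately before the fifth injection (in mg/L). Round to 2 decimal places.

C₀ per dose = Dose / Vd = 510 / 293 = 1.741 mg/L
Fraction remaining after one interval: r = e^(−kτ) = e^(−0.02390 × 22.6) = 0.5827
Before dose 5, 4 doses have been given (aged 1τ, 2τ, 3τ, 4τ).
C_trough = C₀ × (r + r² + … + r^4) = C₀ × r(1−r^4)/(1−r)
        = 1.741 × 0.5827 × (1 − 0.1153) / (1 − 0.5827) = 2.151 mg/L

2.15 mg/L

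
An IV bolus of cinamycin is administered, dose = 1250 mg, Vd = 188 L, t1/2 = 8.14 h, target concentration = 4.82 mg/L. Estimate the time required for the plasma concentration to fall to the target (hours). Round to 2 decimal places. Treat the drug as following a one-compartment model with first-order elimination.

C₀ = Dose / Vd = 1250 / 188 = 6.649 mg/L
k = ln2 / t½ = 0.693147 / 8.14 = 0.08515 h⁻¹
t = ln(C₀ / C) / k = ln(6.649 / 4.82) / 0.08515
  = ln(1.379) / 0.08515 = 0.3214 / 0.08515 = 3.775 h

3.78 h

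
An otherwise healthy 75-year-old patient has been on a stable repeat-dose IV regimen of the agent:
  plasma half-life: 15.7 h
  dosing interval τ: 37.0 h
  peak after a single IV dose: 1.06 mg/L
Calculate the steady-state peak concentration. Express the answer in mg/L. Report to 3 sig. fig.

1.32 mg/L

k = ln2 / t½ = 0.693147 / 15.7 = 0.04415 h⁻¹
e^(−kτ) = e^(−0.04415 × 37.0) = 0.1952
Accumulation ratio R = 1 / (1 − e^(−kτ)) = 1 / (1 − 0.1952) = 1.243
Steady-state peak = C₀ × R = 1.06 × 1.243 = 1.318 mg/L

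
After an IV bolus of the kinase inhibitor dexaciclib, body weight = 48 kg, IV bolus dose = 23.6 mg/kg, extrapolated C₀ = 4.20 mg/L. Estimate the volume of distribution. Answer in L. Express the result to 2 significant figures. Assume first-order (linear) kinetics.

Dose = 23.6 × 48 = 1133 mg
Vd = Dose / C₀ = 1133 / 4.20 = 269.8 L

270 L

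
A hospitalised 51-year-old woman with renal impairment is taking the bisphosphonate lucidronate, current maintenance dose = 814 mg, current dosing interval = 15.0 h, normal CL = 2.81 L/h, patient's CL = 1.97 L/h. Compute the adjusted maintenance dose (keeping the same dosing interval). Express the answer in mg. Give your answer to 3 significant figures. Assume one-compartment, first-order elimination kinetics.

To keep the same average steady-state level, dosing rate must scale with clearance.
CL ratio = 1.97 / 2.81 = 0.7011
New dose (same interval) = 814 × 0.7011 = 570.7 mg

571 mg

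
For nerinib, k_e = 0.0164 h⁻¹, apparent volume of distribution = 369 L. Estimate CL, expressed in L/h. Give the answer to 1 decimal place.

CL = k × Vd = 0.0164 × 369 = 6.052 L/h

6.1 L/h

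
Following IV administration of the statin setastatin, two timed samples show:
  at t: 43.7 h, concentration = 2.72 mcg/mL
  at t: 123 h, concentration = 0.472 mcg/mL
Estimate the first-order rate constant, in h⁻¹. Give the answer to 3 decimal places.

k = ln(C₁/C₂) / (t₂ − t₁) = ln(2.72/0.472) / (123 − 43.7)
  = 1.751 / 79.30 = 0.02208 h⁻¹

0.022 h⁻¹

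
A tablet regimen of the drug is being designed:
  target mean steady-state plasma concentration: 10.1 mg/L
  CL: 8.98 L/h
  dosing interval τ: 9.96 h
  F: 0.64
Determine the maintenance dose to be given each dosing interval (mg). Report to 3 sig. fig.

At steady state, F × (Dose/τ) = Css × CL.
Dose = Css × CL × τ / F = 10.1 × 8.980 × 9.96 / 0.64 = 1411 mg

1410 mg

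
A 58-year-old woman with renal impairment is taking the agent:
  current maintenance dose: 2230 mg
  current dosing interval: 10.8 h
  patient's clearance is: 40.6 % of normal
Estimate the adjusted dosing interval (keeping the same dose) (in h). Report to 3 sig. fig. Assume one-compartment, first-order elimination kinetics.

26.6 h

To keep the same average steady-state level, dosing rate must scale with clearance.
CL ratio = 40.6 / 100 = 0.4060
New interval (same dose) = 10.8 / 0.4060 = 26.60 h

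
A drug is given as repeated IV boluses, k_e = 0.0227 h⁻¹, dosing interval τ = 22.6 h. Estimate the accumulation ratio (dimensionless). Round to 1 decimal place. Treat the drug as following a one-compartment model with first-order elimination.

2.5

e^(−kτ) = e^(−0.02270 × 22.6) = 0.5987
Accumulation ratio R = 1 / (1 − e^(−kτ)) = 1 / (1 − 0.5987) = 2.492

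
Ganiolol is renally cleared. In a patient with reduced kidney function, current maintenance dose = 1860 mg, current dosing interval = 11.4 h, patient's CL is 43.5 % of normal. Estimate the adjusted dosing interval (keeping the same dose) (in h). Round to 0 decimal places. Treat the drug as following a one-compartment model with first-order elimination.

To keep the same average steady-state level, dosing rate must scale with clearance.
CL ratio = 43.5 / 100 = 0.4350
New interval (same dose) = 11.4 / 0.4350 = 26.21 h

26 h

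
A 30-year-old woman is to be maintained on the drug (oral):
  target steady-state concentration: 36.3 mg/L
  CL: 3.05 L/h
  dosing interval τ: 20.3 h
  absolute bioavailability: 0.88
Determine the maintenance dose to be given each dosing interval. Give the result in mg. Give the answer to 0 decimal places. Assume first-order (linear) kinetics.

2554 mg

At steady state, F × (Dose/τ) = Css × CL.
Dose = Css × CL × τ / F = 36.3 × 3.050 × 20.3 / 0.88 = 2554 mg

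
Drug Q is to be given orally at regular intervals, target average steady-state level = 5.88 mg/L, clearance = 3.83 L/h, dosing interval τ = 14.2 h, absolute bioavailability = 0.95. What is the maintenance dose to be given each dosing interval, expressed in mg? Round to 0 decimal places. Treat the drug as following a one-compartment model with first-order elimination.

337 mg

At steady state, F × (Dose/τ) = Css × CL.
Dose = Css × CL × τ / F = 5.88 × 3.830 × 14.2 / 0.95 = 336.6 mg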